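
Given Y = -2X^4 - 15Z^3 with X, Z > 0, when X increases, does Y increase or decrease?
Y decreases

Taking the partial derivative:
∂Y/∂X = -8X^3

∂Y/∂X = -8X^3 < 0 (assuming positive values)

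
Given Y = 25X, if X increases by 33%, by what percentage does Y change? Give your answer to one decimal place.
33.0%

For Y = 25X:
If X → X(1 + 0.33)
Then Y → Y · (1 + 0.33)^1
     = Y · 1.3300

Percentage change = ((1 + 0.33)^1 − 1) × 100% = 33.0%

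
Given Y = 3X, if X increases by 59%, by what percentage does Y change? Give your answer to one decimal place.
59.0%

For Y = 3X:
If X → X(1 + 0.59)
Then Y → Y · (1 + 0.59)^1
     = Y · 1.5900

Percentage change = ((1 + 0.59)^1 − 1) × 100% = 59.0%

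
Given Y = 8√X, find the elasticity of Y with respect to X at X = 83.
Elasticity = 1/2

Elasticity = (dY/dX) · (X/Y)

dY/dX = 4/√X
At X = 83: dY/dX = 4·√83/83, Y = 8·√83

Elasticity = (4·√83/83) · (83 / (8·√83)) = 1/2

Interpretation: for a small percentage change in X, the percentage change in Y is approximately 0.50 times as large.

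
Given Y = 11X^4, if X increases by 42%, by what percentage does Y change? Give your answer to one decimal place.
306.6%

For Y = 11X^4:
If X → X(1 + 0.42)
Then Y → Y · (1 + 0.42)^4
     ≈ Y · 4.0659

Percentage change = ((1 + 0.42)^4 − 1) × 100% ≈ 306.6%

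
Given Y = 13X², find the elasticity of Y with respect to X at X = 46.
Elasticity = 2

Elasticity = (dY/dX) · (X/Y)

dY/dX = 26·X
At X = 46: dY/dX = 1196, Y = 27508

Elasticity = 1196 · (46 / 27508) = 2

Interpretation: for a small percentage change in X, the percentage change in Y is approximately 2.00 times as large.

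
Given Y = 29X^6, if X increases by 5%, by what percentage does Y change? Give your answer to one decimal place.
34.0%

For Y = 29X^6:
If X → X(1 + 0.05)
Then Y → Y · (1 + 0.05)^6
     ≈ Y · 1.3401

Percentage change = ((1 + 0.05)^6 − 1) × 100% ≈ 34.0%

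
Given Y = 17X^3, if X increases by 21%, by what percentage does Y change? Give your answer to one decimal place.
77.2%

For Y = 17X^3:
If X → X(1 + 0.21)
Then Y → Y · (1 + 0.21)^3
     ≈ Y · 1.7716

Percentage change = ((1 + 0.21)^3 − 1) × 100% ≈ 77.2%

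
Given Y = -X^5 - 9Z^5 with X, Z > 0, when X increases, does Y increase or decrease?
Y decreases

Taking the partial derivative:
∂Y/∂X = -5X^4

∂Y/∂X = -5X^4 < 0 (assuming positive values)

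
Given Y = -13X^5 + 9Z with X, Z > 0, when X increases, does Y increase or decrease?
Y decreases

Taking the partial derivative:
∂Y/∂X = -65X^4

∂Y/∂X = -65X^4 < 0 (assuming positive values)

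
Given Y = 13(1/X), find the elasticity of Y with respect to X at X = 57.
Elasticity = -1

Elasticity = (dY/dX) · (X/Y)

dY/dX = -13/X²
At X = 57: dY/dX = -13/3249, Y = 13/57

Elasticity = (-13/3249) · (57 / (13/57)) = -1

Interpretation: for a small percentage change in X, the percentage change in Y is approximately -1.00 times as large.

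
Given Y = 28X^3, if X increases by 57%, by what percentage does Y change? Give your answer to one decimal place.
287.0%

For Y = 28X^3:
If X → X(1 + 0.57)
Then Y → Y · (1 + 0.57)^3
     ≈ Y · 3.8699

Percentage change = ((1 + 0.57)^3 − 1) × 100% ≈ 287.0%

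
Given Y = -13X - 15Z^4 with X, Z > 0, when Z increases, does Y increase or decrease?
Y decreases

Taking the partial derivative:
∂Y/∂Z = -60Z^3

∂Y/∂Z = -60Z^3 < 0 (assuming positive values)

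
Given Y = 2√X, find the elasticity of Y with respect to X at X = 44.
Elasticity = 1/2

Elasticity = (dY/dX) · (X/Y)

dY/dX = 1/√X
At X = 44: dY/dX = √11/22, Y = 4·√11

Elasticity = (√11/22) · (44 / (4·√11)) = 1/2

Interpretation: for a small percentage change in X, the percentage change in Y is approximately 0.50 times as large.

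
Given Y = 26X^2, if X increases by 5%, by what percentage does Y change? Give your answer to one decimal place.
10.3%

For Y = 26X^2:
If X → X(1 + 0.05)
Then Y → Y · (1 + 0.05)^2
     = Y · 1.1025

Percentage change = ((1 + 0.05)^2 − 1) × 100% ≈ 10.3%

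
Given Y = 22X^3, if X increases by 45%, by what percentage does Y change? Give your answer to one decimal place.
204.9%

For Y = 22X^3:
If X → X(1 + 0.45)
Then Y → Y · (1 + 0.45)^3
     ≈ Y · 3.0486

Percentage change = ((1 + 0.45)^3 − 1) × 100% ≈ 204.9%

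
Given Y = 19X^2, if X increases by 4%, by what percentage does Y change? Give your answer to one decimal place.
8.2%

For Y = 19X^2:
If X → X(1 + 0.04)
Then Y → Y · (1 + 0.04)^2
     = Y · 1.0816

Percentage change = ((1 + 0.04)^2 − 1) × 100% ≈ 8.2%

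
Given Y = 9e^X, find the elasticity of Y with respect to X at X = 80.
Elasticity = 80

Elasticity = (dY/dX) · (X/Y)

dY/dX = 9·e^X
At X = 80: dY/dX = 9·e^80, Y = 9·e^80

Elasticity = (9·e^80) · (80 / (9·e^80)) = 80

Interpretation: for a small percentage change in X, the percentage change in Y is approximately 80.00 times as large.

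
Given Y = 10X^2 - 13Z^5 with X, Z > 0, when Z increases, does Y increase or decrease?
Y decreases

Taking the partial derivative:
∂Y/∂Z = -65Z^4

∂Y/∂Z = -65Z^4 < 0 (assuming positive values)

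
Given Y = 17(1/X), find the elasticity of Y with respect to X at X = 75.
Elasticity = -1

Elasticity = (dY/dX) · (X/Y)

dY/dX = -17/X²
At X = 75: dY/dX = -17/5625, Y = 17/75

Elasticity = (-17/5625) · (75 / (17/75)) = -1

Interpretation: for a small percentage change in X, the percentage change in Y is approximately -1.00 times as large.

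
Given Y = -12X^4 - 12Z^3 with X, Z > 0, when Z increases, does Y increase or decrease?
Y decreases

Taking the partial derivative:
∂Y/∂Z = -36Z^2

∂Y/∂Z = -36Z^2 < 0 (assuming positive values)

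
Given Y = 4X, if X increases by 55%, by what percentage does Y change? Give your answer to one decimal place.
55.0%

For Y = 4X:
If X → X(1 + 0.55)
Then Y → Y · (1 + 0.55)^1
     = Y · 1.5500

Percentage change = ((1 + 0.55)^1 − 1) × 100% = 55.0%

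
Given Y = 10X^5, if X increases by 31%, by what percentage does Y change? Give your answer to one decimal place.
285.8%

For Y = 10X^5:
If X → X(1 + 0.31)
Then Y → Y · (1 + 0.31)^5
     ≈ Y · 3.8579

Percentage change = ((1 + 0.31)^5 − 1) × 100% ≈ 285.8%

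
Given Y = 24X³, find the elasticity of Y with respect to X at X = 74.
Elasticity = 3

Elasticity = (dY/dX) · (X/Y)

dY/dX = 72·X²
At X = 74: dY/dX = 394272, Y = 9725376

Elasticity = 394272 · (74 / 9725376) = 3

Interpretation: for a small percentage change in X, the percentage change in Y is approximately 3.00 times as large.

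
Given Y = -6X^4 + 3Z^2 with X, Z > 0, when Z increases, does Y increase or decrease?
Y increases

Taking the partial derivative:
∂Y/∂Z = 6Z

∂Y/∂Z = 6Z > 0 (assuming positive values)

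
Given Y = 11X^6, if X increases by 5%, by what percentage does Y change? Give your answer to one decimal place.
34.0%

For Y = 11X^6:
If X → X(1 + 0.05)
Then Y → Y · (1 + 0.05)^6
     ≈ Y · 1.3401

Percentage change = ((1 + 0.05)^6 − 1) × 100% ≈ 34.0%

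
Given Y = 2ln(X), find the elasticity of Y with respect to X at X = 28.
Elasticity = 1/ln(28) ≈ 0.3001

Elasticity = (dY/dX) · (X/Y)

dY/dX = 2/X
At X = 28: dY/dX = 1/14, Y = 2·ln(28)

Elasticity = (1/14) · (28 / (2·ln(28))) = 1/ln(28) ≈ 0.3001

Interpretation: for a small percentage change in X, the percentage change in Y is approximately 0.30 times as large.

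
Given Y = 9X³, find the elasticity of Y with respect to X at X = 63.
Elasticity = 3

Elasticity = (dY/dX) · (X/Y)

dY/dX = 27·X²
At X = 63: dY/dX = 107163, Y = 2250423

Elasticity = 107163 · (63 / 2250423) = 3

Interpretation: for a small percentage change in X, the percentage change in Y is approximately 3.00 times as large.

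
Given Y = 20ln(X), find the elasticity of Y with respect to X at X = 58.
Elasticity = 1/ln(58) ≈ 0.2463

Elasticity = (dY/dX) · (X/Y)

dY/dX = 20/X
At X = 58: dY/dX = 10/29, Y = 20·ln(58)

Elasticity = (10/29) · (58 / (20·ln(58))) = 1/ln(58) ≈ 0.2463

Interpretation: for a small percentage change in X, the percentage change in Y is approximately 0.25 times as large.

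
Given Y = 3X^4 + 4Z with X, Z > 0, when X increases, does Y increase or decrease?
Y increases

Taking the partial derivative:
∂Y/∂X = 12X^3

∂Y/∂X = 12X^3 > 0 (assuming positive values)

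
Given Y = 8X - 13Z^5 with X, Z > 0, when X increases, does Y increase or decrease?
Y increases

Taking the partial derivative:
∂Y/∂X = 8

∂Y/∂X = 8 > 0 (assuming positive values)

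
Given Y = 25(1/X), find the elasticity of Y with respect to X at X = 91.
Elasticity = -1

Elasticity = (dY/dX) · (X/Y)

dY/dX = -25/X²
At X = 91: dY/dX = -25/8281, Y = 25/91

Elasticity = (-25/8281) · (91 / (25/91)) = -1

Interpretation: for a small percentage change in X, the percentage change in Y is approximately -1.00 times as large.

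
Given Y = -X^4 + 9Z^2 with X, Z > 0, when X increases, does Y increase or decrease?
Y decreases

Taking the partial derivative:
∂Y/∂X = -4X^3

∂Y/∂X = -4X^3 < 0 (assuming positive values)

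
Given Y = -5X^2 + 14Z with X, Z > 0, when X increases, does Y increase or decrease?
Y decreases

Taking the partial derivative:
∂Y/∂X = -10X

∂Y/∂X = -10X < 0 (assuming positive values)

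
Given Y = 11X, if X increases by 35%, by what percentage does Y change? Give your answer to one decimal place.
35.0%

For Y = 11X:
If X → X(1 + 0.35)
Then Y → Y · (1 + 0.35)^1
     = Y · 1.3500

Percentage change = ((1 + 0.35)^1 − 1) × 100% = 35.0%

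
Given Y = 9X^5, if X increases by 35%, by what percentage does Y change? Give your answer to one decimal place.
348.4%

For Y = 9X^5:
If X → X(1 + 0.35)
Then Y → Y · (1 + 0.35)^5
     ≈ Y · 4.4840

Percentage change = ((1 + 0.35)^5 − 1) × 100% ≈ 348.4%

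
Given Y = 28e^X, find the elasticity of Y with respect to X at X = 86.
Elasticity = 86

Elasticity = (dY/dX) · (X/Y)

dY/dX = 28·e^X
At X = 86: dY/dX = 28·e^86, Y = 28·e^86

Elasticity = (28·e^86) · (86 / (28·e^86)) = 86

Interpretation: for a small percentage change in X, the percentage change in Y is approximately 86.00 times as large.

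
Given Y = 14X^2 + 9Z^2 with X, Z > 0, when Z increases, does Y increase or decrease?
Y increases

Taking the partial derivative:
∂Y/∂Z = 18Z

∂Y/∂Z = 18Z > 0 (assuming positive values)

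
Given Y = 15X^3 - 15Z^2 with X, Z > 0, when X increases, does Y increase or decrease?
Y increases

Taking the partial derivative:
∂Y/∂X = 45X^2

∂Y/∂X = 45X^2 > 0 (assuming positive values)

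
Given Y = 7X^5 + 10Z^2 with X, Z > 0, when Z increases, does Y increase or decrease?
Y increases

Taking the partial derivative:
∂Y/∂Z = 20Z

∂Y/∂Z = 20Z > 0 (assuming positive values)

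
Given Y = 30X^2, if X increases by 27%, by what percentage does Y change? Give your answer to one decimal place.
61.3%

For Y = 30X^2:
If X → X(1 + 0.27)
Then Y → Y · (1 + 0.27)^2
     = Y · 1.6129

Percentage change = ((1 + 0.27)^2 − 1) × 100% ≈ 61.3%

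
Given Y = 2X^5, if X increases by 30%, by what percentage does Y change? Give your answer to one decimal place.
271.3%

For Y = 2X^5:
If X → X(1 + 0.3)
Then Y → Y · (1 + 0.3)^5
     ≈ Y · 3.7129

Percentage change = ((1 + 0.3)^5 − 1) × 100% ≈ 271.3%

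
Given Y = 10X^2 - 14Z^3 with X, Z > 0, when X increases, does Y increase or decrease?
Y increases

Taking the partial derivative:
∂Y/∂X = 20X

∂Y/∂X = 20X > 0 (assuming positive values)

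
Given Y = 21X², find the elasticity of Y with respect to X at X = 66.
Elasticity = 2

Elasticity = (dY/dX) · (X/Y)

dY/dX = 42·X
At X = 66: dY/dX = 2772, Y = 91476

Elasticity = 2772 · (66 / 91476) = 2

Interpretation: for a small percentage change in X, the percentage change in Y is approximately 2.00 times as large.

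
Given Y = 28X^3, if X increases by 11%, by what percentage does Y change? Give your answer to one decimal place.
36.8%

For Y = 28X^3:
If X → X(1 + 0.11)
Then Y → Y · (1 + 0.11)^3
     ≈ Y · 1.3676

Percentage change = ((1 + 0.11)^3 − 1) × 100% ≈ 36.8%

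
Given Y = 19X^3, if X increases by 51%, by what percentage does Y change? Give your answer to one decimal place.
244.3%

For Y = 19X^3:
If X → X(1 + 0.51)
Then Y → Y · (1 + 0.51)^3
     ≈ Y · 3.4430

Percentage change = ((1 + 0.51)^3 − 1) × 100% ≈ 244.3%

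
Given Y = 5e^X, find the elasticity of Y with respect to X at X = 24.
Elasticity = 24

Elasticity = (dY/dX) · (X/Y)

dY/dX = 5·e^X
At X = 24: dY/dX = 5·e^24, Y = 5·e^24

Elasticity = (5·e^24) · (24 / (5·e^24)) = 24

Interpretation: for a small percentage change in X, the percentage change in Y is approximately 24.00 times as large.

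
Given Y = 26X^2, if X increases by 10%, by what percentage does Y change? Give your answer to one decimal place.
21.0%

For Y = 26X^2:
If X → X(1 + 0.1)
Then Y → Y · (1 + 0.1)^2
     = Y · 1.2100

Percentage change = ((1 + 0.1)^2 − 1) × 100% = 21.0%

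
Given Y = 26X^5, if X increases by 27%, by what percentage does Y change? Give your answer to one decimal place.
230.4%

For Y = 26X^5:
If X → X(1 + 0.27)
Then Y → Y · (1 + 0.27)^5
     ≈ Y · 3.3038

Percentage change = ((1 + 0.27)^5 − 1) × 100% ≈ 230.4%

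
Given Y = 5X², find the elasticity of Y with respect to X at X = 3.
Elasticity = 2

Elasticity = (dY/dX) · (X/Y)

dY/dX = 10·X
At X = 3: dY/dX = 30, Y = 45

Elasticity = 30 · (3 / 45) = 2

Interpretation: for a small percentage change in X, the percentage change in Y is approximately 2.00 times as large.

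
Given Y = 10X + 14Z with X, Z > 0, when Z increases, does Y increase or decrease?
Y increases

Taking the partial derivative:
∂Y/∂Z = 14

∂Y/∂Z = 14 > 0 (assuming positive values)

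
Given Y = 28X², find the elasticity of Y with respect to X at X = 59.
Elasticity = 2

Elasticity = (dY/dX) · (X/Y)

dY/dX = 56·X
At X = 59: dY/dX = 3304, Y = 97468

Elasticity = 3304 · (59 / 97468) = 2

Interpretation: for a small percentage change in X, the percentage change in Y is approximately 2.00 times as large.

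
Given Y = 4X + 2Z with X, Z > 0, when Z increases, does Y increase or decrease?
Y increases

Taking the partial derivative:
∂Y/∂Z = 2

∂Y/∂Z = 2 > 0 (assuming positive values)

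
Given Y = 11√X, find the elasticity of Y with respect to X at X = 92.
Elasticity = 1/2

Elasticity = (dY/dX) · (X/Y)

dY/dX = 11/(2·√X)
At X = 92: dY/dX = 11·√23/92, Y = 22·√23

Elasticity = (11·√23/92) · (92 / (22·√23)) = 1/2

Interpretation: for a small percentage change in X, the percentage change in Y is approximately 0.50 times as large.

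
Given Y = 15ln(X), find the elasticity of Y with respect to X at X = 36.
Elasticity = 1/ln(36) ≈ 0.2791

Elasticity = (dY/dX) · (X/Y)

dY/dX = 15/X
At X = 36: dY/dX = 5/12, Y = 15·ln(36)

Elasticity = (5/12) · (36 / (15·ln(36))) = 1/ln(36) ≈ 0.2791

Interpretation: for a small percentage change in X, the percentage change in Y is approximately 0.28 times as large.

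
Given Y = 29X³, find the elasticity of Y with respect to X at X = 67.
Elasticity = 3

Elasticity = (dY/dX) · (X/Y)

dY/dX = 87·X²
At X = 67: dY/dX = 390543, Y = 8722127

Elasticity = 390543 · (67 / 8722127) = 3

Interpretation: for a small percentage change in X, the percentage change in Y is approximately 3.00 times as large.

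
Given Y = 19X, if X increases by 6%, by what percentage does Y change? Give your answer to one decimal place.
6.0%

For Y = 19X:
If X → X(1 + 0.06)
Then Y → Y · (1 + 0.06)^1
     = Y · 1.0600

Percentage change = ((1 + 0.06)^1 − 1) × 100% = 6.0%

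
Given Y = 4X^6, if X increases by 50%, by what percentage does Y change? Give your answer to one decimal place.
1039.1%

For Y = 4X^6:
If X → X(1 + 0.5)
Then Y → Y · (1 + 0.5)^6
     ≈ Y · 11.3906

Percentage change = ((1 + 0.5)^6 − 1) × 100% ≈ 1039.1%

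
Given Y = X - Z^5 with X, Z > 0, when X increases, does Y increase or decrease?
Y increases

Taking the partial derivative:
∂Y/∂X = 1

∂Y/∂X = 1 > 0 (assuming positive values)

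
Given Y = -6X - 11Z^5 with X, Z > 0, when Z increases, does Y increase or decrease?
Y decreases

Taking the partial derivative:
∂Y/∂Z = -55Z^4

∂Y/∂Z = -55Z^4 < 0 (assuming positive values)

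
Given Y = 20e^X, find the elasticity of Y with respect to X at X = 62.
Elasticity = 62

Elasticity = (dY/dX) · (X/Y)

dY/dX = 20·e^X
At X = 62: dY/dX = 20·e^62, Y = 20·e^62

Elasticity = (20·e^62) · (62 / (20·e^62)) = 62

Interpretation: for a small percentage change in X, the percentage change in Y is approximately 62.00 times as large.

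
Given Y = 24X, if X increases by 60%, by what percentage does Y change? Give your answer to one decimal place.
60.0%

For Y = 24X:
If X → X(1 + 0.6)
Then Y → Y · (1 + 0.6)^1
     = Y · 1.6000

Percentage change = ((1 + 0.6)^1 − 1) × 100% = 60.0%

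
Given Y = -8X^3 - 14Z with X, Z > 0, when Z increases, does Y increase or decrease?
Y decreases

Taking the partial derivative:
∂Y/∂Z = -14

∂Y/∂Z = -14 < 0 (assuming positive values)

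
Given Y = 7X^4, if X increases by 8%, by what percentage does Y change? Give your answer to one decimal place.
36.0%

For Y = 7X^4:
If X → X(1 + 0.08)
Then Y → Y · (1 + 0.08)^4
     ≈ Y · 1.3605

Percentage change = ((1 + 0.08)^4 − 1) × 100% ≈ 36.0%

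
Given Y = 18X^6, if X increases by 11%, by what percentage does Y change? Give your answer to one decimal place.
87.0%

For Y = 18X^6:
If X → X(1 + 0.11)
Then Y → Y · (1 + 0.11)^6
     ≈ Y · 1.8704

Percentage change = ((1 + 0.11)^6 − 1) × 100% ≈ 87.0%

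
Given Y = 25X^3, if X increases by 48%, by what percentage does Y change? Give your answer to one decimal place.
224.2%

For Y = 25X^3:
If X → X(1 + 0.48)
Then Y → Y · (1 + 0.48)^3
     ≈ Y · 3.2418

Percentage change = ((1 + 0.48)^3 − 1) × 100% ≈ 224.2%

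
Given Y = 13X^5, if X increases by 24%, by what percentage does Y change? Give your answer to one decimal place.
193.2%

For Y = 13X^5:
If X → X(1 + 0.24)
Then Y → Y · (1 + 0.24)^5
     ≈ Y · 2.9316

Percentage change = ((1 + 0.24)^5 − 1) × 100% ≈ 193.2%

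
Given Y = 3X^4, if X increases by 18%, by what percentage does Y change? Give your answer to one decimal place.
93.9%

For Y = 3X^4:
If X → X(1 + 0.18)
Then Y → Y · (1 + 0.18)^4
     ≈ Y · 1.9388

Percentage change = ((1 + 0.18)^4 − 1) × 100% ≈ 93.9%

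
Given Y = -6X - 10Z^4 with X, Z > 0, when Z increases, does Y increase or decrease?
Y decreases

Taking the partial derivative:
∂Y/∂Z = -40Z^3

∂Y/∂Z = -40Z^3 < 0 (assuming positive values)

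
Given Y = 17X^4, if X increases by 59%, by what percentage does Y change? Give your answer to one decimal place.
539.1%

For Y = 17X^4:
If X → X(1 + 0.59)
Then Y → Y · (1 + 0.59)^4
     ≈ Y · 6.3913

Percentage change = ((1 + 0.59)^4 − 1) × 100% ≈ 539.1%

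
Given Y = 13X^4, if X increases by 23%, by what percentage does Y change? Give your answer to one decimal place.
128.9%

For Y = 13X^4:
If X → X(1 + 0.23)
Then Y → Y · (1 + 0.23)^4
     ≈ Y · 2.2889

Percentage change = ((1 + 0.23)^4 − 1) × 100% ≈ 128.9%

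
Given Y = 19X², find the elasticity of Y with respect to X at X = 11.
Elasticity = 2

Elasticity = (dY/dX) · (X/Y)

dY/dX = 38·X
At X = 11: dY/dX = 418, Y = 2299

Elasticity = 418 · (11 / 2299) = 2

Interpretation: for a small percentage change in X, the percentage change in Y is approximately 2.00 times as large.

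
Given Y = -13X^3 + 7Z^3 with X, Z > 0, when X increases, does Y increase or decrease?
Y decreases

Taking the partial derivative:
∂Y/∂X = -39X^2

∂Y/∂X = -39X^2 < 0 (assuming positive values)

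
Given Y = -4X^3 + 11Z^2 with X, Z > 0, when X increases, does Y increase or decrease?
Y decreases

Taking the partial derivative:
∂Y/∂X = -12X^2

∂Y/∂X = -12X^2 < 0 (assuming positive values)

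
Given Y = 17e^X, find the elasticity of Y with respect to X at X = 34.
Elasticity = 34

Elasticity = (dY/dX) · (X/Y)

dY/dX = 17·e^X
At X = 34: dY/dX = 17·e^34, Y = 17·e^34

Elasticity = (17·e^34) · (34 / (17·e^34)) = 34

Interpretation: for a small percentage change in X, the percentage change in Y is approximately 34.00 times as large.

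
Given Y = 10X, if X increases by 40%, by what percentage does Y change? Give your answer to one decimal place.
40.0%

For Y = 10X:
If X → X(1 + 0.4)
Then Y → Y · (1 + 0.4)^1
     = Y · 1.4000

Percentage change = ((1 + 0.4)^1 − 1) × 100% = 40.0%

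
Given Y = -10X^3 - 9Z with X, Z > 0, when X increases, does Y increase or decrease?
Y decreases

Taking the partial derivative:
∂Y/∂X = -30X^2

∂Y/∂X = -30X^2 < 0 (assuming positive values)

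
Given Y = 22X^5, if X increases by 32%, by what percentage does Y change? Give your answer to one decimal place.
300.7%

For Y = 22X^5:
If X → X(1 + 0.32)
Then Y → Y · (1 + 0.32)^5
     ≈ Y · 4.0075

Percentage change = ((1 + 0.32)^5 − 1) × 100% ≈ 300.7%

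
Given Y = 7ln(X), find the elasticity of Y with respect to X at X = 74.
Elasticity = 1/ln(74) ≈ 0.2323

Elasticity = (dY/dX) · (X/Y)

dY/dX = 7/X
At X = 74: dY/dX = 7/74, Y = 7·ln(74)

Elasticity = (7/74) · (74 / (7·ln(74))) = 1/ln(74) ≈ 0.2323

Interpretation: for a small percentage change in X, the percentage change in Y is approximately 0.23 times as large.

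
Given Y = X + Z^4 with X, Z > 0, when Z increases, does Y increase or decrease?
Y increases

Taking the partial derivative:
∂Y/∂Z = 4Z^3

∂Y/∂Z = 4Z^3 > 0 (assuming positive values)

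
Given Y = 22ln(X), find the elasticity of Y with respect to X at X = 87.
Elasticity = 1/ln(87) ≈ 0.2239

Elasticity = (dY/dX) · (X/Y)

dY/dX = 22/X
At X = 87: dY/dX = 22/87, Y = 22·ln(87)

Elasticity = (22/87) · (87 / (22·ln(87))) = 1/ln(87) ≈ 0.2239

Interpretation: for a small percentage change in X, the percentage change in Y is approximately 0.22 times as large.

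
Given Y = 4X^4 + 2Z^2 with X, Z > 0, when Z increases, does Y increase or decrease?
Y increases

Taking the partial derivative:
∂Y/∂Z = 4Z

∂Y/∂Z = 4Z > 0 (assuming positive values)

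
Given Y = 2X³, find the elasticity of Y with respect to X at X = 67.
Elasticity = 3

Elasticity = (dY/dX) · (X/Y)

dY/dX = 6·X²
At X = 67: dY/dX = 26934, Y = 601526

Elasticity = 26934 · (67 / 601526) = 3

Interpretation: for a small percentage change in X, the percentage change in Y is approximately 3.00 times as large.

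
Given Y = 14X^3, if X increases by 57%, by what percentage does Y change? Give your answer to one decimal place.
287.0%

For Y = 14X^3:
If X → X(1 + 0.57)
Then Y → Y · (1 + 0.57)^3
     ≈ Y · 3.8699

Percentage change = ((1 + 0.57)^3 − 1) × 100% ≈ 287.0%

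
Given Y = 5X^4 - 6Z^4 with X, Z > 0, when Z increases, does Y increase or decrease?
Y decreases

Taking the partial derivative:
∂Y/∂Z = -24Z^3

∂Y/∂Z = -24Z^3 < 0 (assuming positive values)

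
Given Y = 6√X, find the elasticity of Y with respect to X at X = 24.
Elasticity = 1/2

Elasticity = (dY/dX) · (X/Y)

dY/dX = 3/√X
At X = 24: dY/dX = √6/4, Y = 12·√6

Elasticity = (√6/4) · (24 / (12·√6)) = 1/2

Interpretation: for a small percentage change in X, the percentage change in Y is approximately 0.50 times as large.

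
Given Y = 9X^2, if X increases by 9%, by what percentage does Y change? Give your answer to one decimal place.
18.8%

For Y = 9X^2:
If X → X(1 + 0.09)
Then Y → Y · (1 + 0.09)^2
     = Y · 1.1881

Percentage change = ((1 + 0.09)^2 − 1) × 100% ≈ 18.8%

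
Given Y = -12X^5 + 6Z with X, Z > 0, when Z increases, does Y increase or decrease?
Y increases

Taking the partial derivative:
∂Y/∂Z = 6

∂Y/∂Z = 6 > 0 (assuming positive values)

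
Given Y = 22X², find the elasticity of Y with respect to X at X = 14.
Elasticity = 2

Elasticity = (dY/dX) · (X/Y)

dY/dX = 44·X
At X = 14: dY/dX = 616, Y = 4312

Elasticity = 616 · (14 / 4312) = 2

Interpretation: for a small percentage change in X, the percentage change in Y is approximately 2.00 times as large.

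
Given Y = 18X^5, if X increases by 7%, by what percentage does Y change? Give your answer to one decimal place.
40.3%

For Y = 18X^5:
If X → X(1 + 0.07)
Then Y → Y · (1 + 0.07)^5
     ≈ Y · 1.4026

Percentage change = ((1 + 0.07)^5 − 1) × 100% ≈ 40.3%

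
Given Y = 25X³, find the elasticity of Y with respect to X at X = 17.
Elasticity = 3

Elasticity = (dY/dX) · (X/Y)

dY/dX = 75·X²
At X = 17: dY/dX = 21675, Y = 122825

Elasticity = 21675 · (17 / 122825) = 3

Interpretation: for a small percentage change in X, the percentage change in Y is approximately 3.00 times as large.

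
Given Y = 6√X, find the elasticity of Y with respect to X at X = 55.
Elasticity = 1/2

Elasticity = (dY/dX) · (X/Y)

dY/dX = 3/√X
At X = 55: dY/dX = 3·√55/55, Y = 6·√55

Elasticity = (3·√55/55) · (55 / (6·√55)) = 1/2

Interpretation: for a small percentage change in X, the percentage change in Y is approximately 0.50 times as large.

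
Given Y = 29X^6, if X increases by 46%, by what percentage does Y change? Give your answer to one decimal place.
868.5%

For Y = 29X^6:
If X → X(1 + 0.46)
Then Y → Y · (1 + 0.46)^6
     ≈ Y · 9.6854

Percentage change = ((1 + 0.46)^6 − 1) × 100% ≈ 868.5%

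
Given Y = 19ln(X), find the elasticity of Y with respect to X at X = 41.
Elasticity = 1/ln(41) ≈ 0.2693

Elasticity = (dY/dX) · (X/Y)

dY/dX = 19/X
At X = 41: dY/dX = 19/41, Y = 19·ln(41)

Elasticity = (19/41) · (41 / (19·ln(41))) = 1/ln(41) ≈ 0.2693

Interpretation: for a small percentage change in X, the percentage change in Y is approximately 0.27 times as large.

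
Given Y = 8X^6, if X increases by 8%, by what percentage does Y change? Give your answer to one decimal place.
58.7%

For Y = 8X^6:
If X → X(1 + 0.08)
Then Y → Y · (1 + 0.08)^6
     ≈ Y · 1.5869

Percentage change = ((1 + 0.08)^6 − 1) × 100% ≈ 58.7%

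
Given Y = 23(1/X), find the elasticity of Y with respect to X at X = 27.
Elasticity = -1

Elasticity = (dY/dX) · (X/Y)

dY/dX = -23/X²
At X = 27: dY/dX = -23/729, Y = 23/27

Elasticity = (-23/729) · (27 / (23/27)) = -1

Interpretation: for a small percentage change in X, the percentage change in Y is approximately -1.00 times as large.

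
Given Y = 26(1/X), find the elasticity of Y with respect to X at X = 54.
Elasticity = -1

Elasticity = (dY/dX) · (X/Y)

dY/dX = -26/X²
At X = 54: dY/dX = -13/1458, Y = 13/27

Elasticity = (-13/1458) · (54 / (13/27)) = -1

Interpretation: for a small percentage change in X, the percentage change in Y is approximately -1.00 times as large.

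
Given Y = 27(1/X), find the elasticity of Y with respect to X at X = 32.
Elasticity = -1

Elasticity = (dY/dX) · (X/Y)

dY/dX = -27/X²
At X = 32: dY/dX = -27/1024, Y = 27/32

Elasticity = (-27/1024) · (32 / (27/32)) = -1

Interpretation: for a small percentage change in X, the percentage change in Y is approximately -1.00 times as large.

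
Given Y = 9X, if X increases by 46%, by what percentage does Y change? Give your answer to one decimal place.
46.0%

For Y = 9X:
If X → X(1 + 0.46)
Then Y → Y · (1 + 0.46)^1
     = Y · 1.4600

Percentage change = ((1 + 0.46)^1 − 1) × 100% = 46.0%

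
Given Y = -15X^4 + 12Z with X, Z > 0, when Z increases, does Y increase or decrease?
Y increases

Taking the partial derivative:
∂Y/∂Z = 12

∂Y/∂Z = 12 > 0 (assuming positive values)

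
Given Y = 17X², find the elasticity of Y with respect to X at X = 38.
Elasticity = 2

Elasticity = (dY/dX) · (X/Y)

dY/dX = 34·X
At X = 38: dY/dX = 1292, Y = 24548

Elasticity = 1292 · (38 / 24548) = 2

Interpretation: for a small percentage change in X, the percentage change in Y is approximately 2.00 times as large.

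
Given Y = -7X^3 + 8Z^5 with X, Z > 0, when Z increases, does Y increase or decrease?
Y increases

Taking the partial derivative:
∂Y/∂Z = 40Z^4

∂Y/∂Z = 40Z^4 > 0 (assuming positive values)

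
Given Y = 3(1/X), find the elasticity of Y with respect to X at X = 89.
Elasticity = -1

Elasticity = (dY/dX) · (X/Y)

dY/dX = -3/X²
At X = 89: dY/dX = -3/7921, Y = 3/89

Elasticity = (-3/7921) · (89 / (3/89)) = -1

Interpretation: for a small percentage change in X, the percentage change in Y is approximately -1.00 times as large.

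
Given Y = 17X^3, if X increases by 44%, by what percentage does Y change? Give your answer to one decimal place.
198.6%

For Y = 17X^3:
If X → X(1 + 0.44)
Then Y → Y · (1 + 0.44)^3
     ≈ Y · 2.9860

Percentage change = ((1 + 0.44)^3 − 1) × 100% ≈ 198.6%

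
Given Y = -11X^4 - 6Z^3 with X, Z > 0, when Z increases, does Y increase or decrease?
Y decreases

Taking the partial derivative:
∂Y/∂Z = -18Z^2

∂Y/∂Z = -18Z^2 < 0 (assuming positive values)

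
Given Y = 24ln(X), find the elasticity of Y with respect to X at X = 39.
Elasticity = 1/ln(39) ≈ 0.2730

Elasticity = (dY/dX) · (X/Y)

dY/dX = 24/X
At X = 39: dY/dX = 8/13, Y = 24·ln(39)

Elasticity = (8/13) · (39 / (24·ln(39))) = 1/ln(39) ≈ 0.2730

Interpretation: for a small percentage change in X, the percentage change in Y is approximately 0.27 times as large.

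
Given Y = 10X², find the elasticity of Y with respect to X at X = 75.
Elasticity = 2

Elasticity = (dY/dX) · (X/Y)

dY/dX = 20·X
At X = 75: dY/dX = 1500, Y = 56250

Elasticity = 1500 · (75 / 56250) = 2

Interpretation: for a small percentage change in X, the percentage change in Y is approximately 2.00 times as large.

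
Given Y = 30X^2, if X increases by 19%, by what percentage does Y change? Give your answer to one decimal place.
41.6%

For Y = 30X^2:
If X → X(1 + 0.19)
Then Y → Y · (1 + 0.19)^2
     = Y · 1.4161

Percentage change = ((1 + 0.19)^2 − 1) × 100% ≈ 41.6%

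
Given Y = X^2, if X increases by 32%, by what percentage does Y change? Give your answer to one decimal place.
74.2%

For Y = X^2:
If X → X(1 + 0.32)
Then Y → Y · (1 + 0.32)^2
     = Y · 1.7424

Percentage change = ((1 + 0.32)^2 − 1) × 100% ≈ 74.2%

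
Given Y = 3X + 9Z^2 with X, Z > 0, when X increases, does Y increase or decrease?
Y increases

Taking the partial derivative:
∂Y/∂X = 3

∂Y/∂X = 3 > 0 (assuming positive values)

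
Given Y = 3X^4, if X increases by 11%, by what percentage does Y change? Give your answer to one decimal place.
51.8%

For Y = 3X^4:
If X → X(1 + 0.11)
Then Y → Y · (1 + 0.11)^4
     ≈ Y · 1.5181

Percentage change = ((1 + 0.11)^4 − 1) × 100% ≈ 51.8%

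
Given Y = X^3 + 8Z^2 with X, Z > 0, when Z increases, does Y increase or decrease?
Y increases

Taking the partial derivative:
∂Y/∂Z = 16Z

∂Y/∂Z = 16Z > 0 (assuming positive values)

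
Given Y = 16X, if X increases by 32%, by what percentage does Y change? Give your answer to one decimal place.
32.0%

For Y = 16X:
If X → X(1 + 0.32)
Then Y → Y · (1 + 0.32)^1
     = Y · 1.3200

Percentage change = ((1 + 0.32)^1 − 1) × 100% = 32.0%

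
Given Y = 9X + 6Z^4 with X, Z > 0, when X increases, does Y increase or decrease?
Y increases

Taking the partial derivative:
∂Y/∂X = 9

∂Y/∂X = 9 > 0 (assuming positive values)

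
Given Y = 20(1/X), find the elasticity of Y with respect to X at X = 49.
Elasticity = -1

Elasticity = (dY/dX) · (X/Y)

dY/dX = -20/X²
At X = 49: dY/dX = -20/2401, Y = 20/49

Elasticity = (-20/2401) · (49 / (20/49)) = -1

Interpretation: for a small percentage change in X, the percentage change in Y is approximately -1.00 times as large.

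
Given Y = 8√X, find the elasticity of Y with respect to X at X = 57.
Elasticity = 1/2

Elasticity = (dY/dX) · (X/Y)

dY/dX = 4/√X
At X = 57: dY/dX = 4·√57/57, Y = 8·√57

Elasticity = (4·√57/57) · (57 / (8·√57)) = 1/2

Interpretation: for a small percentage change in X, the percentage change in Y is approximately 0.50 times as large.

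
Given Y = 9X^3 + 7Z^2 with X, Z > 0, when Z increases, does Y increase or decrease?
Y increases

Taking the partial derivative:
∂Y/∂Z = 14Z

∂Y/∂Z = 14Z > 0 (assuming positive values)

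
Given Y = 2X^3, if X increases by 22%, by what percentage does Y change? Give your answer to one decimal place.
81.6%

For Y = 2X^3:
If X → X(1 + 0.22)
Then Y → Y · (1 + 0.22)^3
     ≈ Y · 1.8158

Percentage change = ((1 + 0.22)^3 − 1) × 100% ≈ 81.6%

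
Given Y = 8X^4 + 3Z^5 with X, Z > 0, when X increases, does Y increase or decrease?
Y increases

Taking the partial derivative:
∂Y/∂X = 32X^3

∂Y/∂X = 32X^3 > 0 (assuming positive values)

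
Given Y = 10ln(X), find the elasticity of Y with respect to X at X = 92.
Elasticity = 1/ln(92) ≈ 0.2212

Elasticity = (dY/dX) · (X/Y)

dY/dX = 10/X
At X = 92: dY/dX = 5/46, Y = 10·ln(92)

Elasticity = (5/46) · (92 / (10·ln(92))) = 1/ln(92) ≈ 0.2212

Interpretation: for a small percentage change in X, the percentage change in Y is approximately 0.22 times as large.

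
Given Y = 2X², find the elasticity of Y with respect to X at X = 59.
Elasticity = 2

Elasticity = (dY/dX) · (X/Y)

dY/dX = 4·X
At X = 59: dY/dX = 236, Y = 6962

Elasticity = 236 · (59 / 6962) = 2

Interpretation: for a small percentage change in X, the percentage change in Y is approximately 2.00 times as large.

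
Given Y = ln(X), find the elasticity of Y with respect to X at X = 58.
Elasticity = 1/ln(58) ≈ 0.2463

Elasticity = (dY/dX) · (X/Y)

dY/dX = 1/X
At X = 58: dY/dX = 1/58, Y = ln(58)

Elasticity = (1/58) · (58 / (ln(58))) = 1/ln(58) ≈ 0.2463

Interpretation: for a small percentage change in X, the percentage change in Y is approximately 0.25 times as large.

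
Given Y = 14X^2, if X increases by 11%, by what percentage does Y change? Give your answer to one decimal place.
23.2%

For Y = 14X^2:
If X → X(1 + 0.11)
Then Y → Y · (1 + 0.11)^2
     = Y · 1.2321

Percentage change = ((1 + 0.11)^2 − 1) × 100% ≈ 23.2%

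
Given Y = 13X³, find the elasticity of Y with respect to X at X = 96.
Elasticity = 3

Elasticity = (dY/dX) · (X/Y)

dY/dX = 39·X²
At X = 96: dY/dX = 359424, Y = 11501568

Elasticity = 359424 · (96 / 11501568) = 3

Interpretation: for a small percentage change in X, the percentage change in Y is approximately 3.00 times as large.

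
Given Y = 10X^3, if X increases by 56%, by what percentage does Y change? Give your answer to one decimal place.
279.6%

For Y = 10X^3:
If X → X(1 + 0.56)
Then Y → Y · (1 + 0.56)^3
     ≈ Y · 3.7964

Percentage change = ((1 + 0.56)^3 − 1) × 100% ≈ 279.6%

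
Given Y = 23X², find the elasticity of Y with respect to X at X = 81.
Elasticity = 2

Elasticity = (dY/dX) · (X/Y)

dY/dX = 46·X
At X = 81: dY/dX = 3726, Y = 150903

Elasticity = 3726 · (81 / 150903) = 2

Interpretation: for a small percentage change in X, the percentage change in Y is approximately 2.00 times as large.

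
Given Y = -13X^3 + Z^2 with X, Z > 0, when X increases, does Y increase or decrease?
Y decreases

Taking the partial derivative:
∂Y/∂X = -39X^2

∂Y/∂X = -39X^2 < 0 (assuming positive values)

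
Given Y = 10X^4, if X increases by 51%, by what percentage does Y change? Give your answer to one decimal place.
419.9%

For Y = 10X^4:
If X → X(1 + 0.51)
Then Y → Y · (1 + 0.51)^4
     ≈ Y · 5.1989

Percentage change = ((1 + 0.51)^4 − 1) × 100% ≈ 419.9%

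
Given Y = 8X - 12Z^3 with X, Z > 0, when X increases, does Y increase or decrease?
Y increases

Taking the partial derivative:
∂Y/∂X = 8

∂Y/∂X = 8 > 0 (assuming positive values)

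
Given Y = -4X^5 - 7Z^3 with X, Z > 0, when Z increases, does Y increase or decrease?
Y decreases

Taking the partial derivative:
∂Y/∂Z = -21Z^2

∂Y/∂Z = -21Z^2 < 0 (assuming positive values)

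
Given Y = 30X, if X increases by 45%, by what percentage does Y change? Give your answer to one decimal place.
45.0%

For Y = 30X:
If X → X(1 + 0.45)
Then Y → Y · (1 + 0.45)^1
     = Y · 1.4500

Percentage change = ((1 + 0.45)^1 − 1) × 100% = 45.0%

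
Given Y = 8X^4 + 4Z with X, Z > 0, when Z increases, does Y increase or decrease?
Y increases

Taking the partial derivative:
∂Y/∂Z = 4

∂Y/∂Z = 4 > 0 (assuming positive values)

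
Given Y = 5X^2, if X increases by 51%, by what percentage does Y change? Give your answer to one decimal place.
128.0%

For Y = 5X^2:
If X → X(1 + 0.51)
Then Y → Y · (1 + 0.51)^2
     = Y · 2.2801

Percentage change = ((1 + 0.51)^2 − 1) × 100% ≈ 128.0%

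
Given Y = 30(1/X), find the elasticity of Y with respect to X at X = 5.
Elasticity = -1

Elasticity = (dY/dX) · (X/Y)

dY/dX = -30/X²
At X = 5: dY/dX = -6/5, Y = 6

Elasticity = (-6/5) · (5 / 6) = -1

Interpretation: for a small percentage change in X, the percentage change in Y is approximately -1.00 times as large.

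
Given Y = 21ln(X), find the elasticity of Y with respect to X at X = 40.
Elasticity = 1/ln(40) ≈ 0.2711

Elasticity = (dY/dX) · (X/Y)

dY/dX = 21/X
At X = 40: dY/dX = 21/40, Y = 21·ln(40)

Elasticity = (21/40) · (40 / (21·ln(40))) = 1/ln(40) ≈ 0.2711

Interpretation: for a small percentage change in X, the percentage change in Y is approximately 0.27 times as large.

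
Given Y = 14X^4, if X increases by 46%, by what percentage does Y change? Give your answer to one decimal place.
354.4%

For Y = 14X^4:
If X → X(1 + 0.46)
Then Y → Y · (1 + 0.46)^4
     ≈ Y · 4.5437

Percentage change = ((1 + 0.46)^4 − 1) × 100% ≈ 354.4%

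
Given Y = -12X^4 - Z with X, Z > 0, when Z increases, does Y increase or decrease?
Y decreases

Taking the partial derivative:
∂Y/∂Z = -1

∂Y/∂Z = -1 < 0 (assuming positive values)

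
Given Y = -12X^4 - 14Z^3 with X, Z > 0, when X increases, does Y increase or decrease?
Y decreases

Taking the partial derivative:
∂Y/∂X = -48X^3

∂Y/∂X = -48X^3 < 0 (assuming positive values)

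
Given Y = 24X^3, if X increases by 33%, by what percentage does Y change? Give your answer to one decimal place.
135.3%

For Y = 24X^3:
If X → X(1 + 0.33)
Then Y → Y · (1 + 0.33)^3
     ≈ Y · 2.3526

Percentage change = ((1 + 0.33)^3 − 1) × 100% ≈ 135.3%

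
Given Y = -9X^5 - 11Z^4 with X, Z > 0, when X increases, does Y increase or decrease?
Y decreases

Taking the partial derivative:
∂Y/∂X = -45X^4

∂Y/∂X = -45X^4 < 0 (assuming positive values)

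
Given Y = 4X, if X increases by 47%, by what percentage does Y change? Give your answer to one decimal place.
47.0%

For Y = 4X:
If X → X(1 + 0.47)
Then Y → Y · (1 + 0.47)^1
     = Y · 1.4700

Percentage change = ((1 + 0.47)^1 − 1) × 100% = 47.0%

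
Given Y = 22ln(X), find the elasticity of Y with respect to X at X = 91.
Elasticity = 1/ln(91) ≈ 0.2217

Elasticity = (dY/dX) · (X/Y)

dY/dX = 22/X
At X = 91: dY/dX = 22/91, Y = 22·ln(91)

Elasticity = (22/91) · (91 / (22·ln(91))) = 1/ln(91) ≈ 0.2217

Interpretation: for a small percentage change in X, the percentage change in Y is approximately 0.22 times as large.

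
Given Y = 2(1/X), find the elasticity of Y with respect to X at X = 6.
Elasticity = -1

Elasticity = (dY/dX) · (X/Y)

dY/dX = -2/X²
At X = 6: dY/dX = -1/18, Y = 1/3

Elasticity = (-1/18) · (6 / (1/3)) = -1

Interpretation: for a small percentage change in X, the percentage change in Y is approximately -1.00 times as large.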